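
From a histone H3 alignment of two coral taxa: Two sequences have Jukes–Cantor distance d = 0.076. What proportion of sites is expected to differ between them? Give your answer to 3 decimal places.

p = (3/4)(1 − e^(−4d/3)) = 0.75 × (1 − e^(-0.101333)) = 0.75 × (1 − 0.903632) = 0.072276.

0.072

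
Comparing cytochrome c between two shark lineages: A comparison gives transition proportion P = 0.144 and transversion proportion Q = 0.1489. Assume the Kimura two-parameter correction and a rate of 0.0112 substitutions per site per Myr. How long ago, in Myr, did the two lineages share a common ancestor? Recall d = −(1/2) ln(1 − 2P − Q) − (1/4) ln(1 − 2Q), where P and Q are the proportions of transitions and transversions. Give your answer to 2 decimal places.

16.76

Under the Kimura two-parameter model, d = −½ ln(1 − 2P − Q) − ¼ ln(1 − 2Q).
1 − 2P − Q = 0.5631, giving −½ ln(0.5631) = 0.287149.
1 − 2Q = 0.7022, giving −¼ ln(0.7022) = 0.088384.
d = 0.287149 + 0.088384 = 0.375533.
Under a molecular clock d = 2μt, so t = d/(2μ) = 0.375533 / (2 × 0.0112) = 16.76 Myr.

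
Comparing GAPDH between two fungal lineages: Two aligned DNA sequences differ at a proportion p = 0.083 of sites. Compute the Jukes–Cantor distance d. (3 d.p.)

d = −(3/4) ln(1 − 4p/3) = −0.75 ln(1 − 0.110667) = −0.75 ln(0.889333)
  = −0.75 × (-0.117284) = 0.087963 substitutions/site.

0.088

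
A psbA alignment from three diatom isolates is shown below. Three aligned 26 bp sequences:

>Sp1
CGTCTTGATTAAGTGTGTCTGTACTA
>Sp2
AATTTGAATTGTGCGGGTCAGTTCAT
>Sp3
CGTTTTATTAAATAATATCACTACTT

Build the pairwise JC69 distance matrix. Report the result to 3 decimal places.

Sp1–Sp2: 13/26 sites differ → p = 0.5, d = −0.75 ln(1 − 0.666667) = 0.823960 ≈ 0.824.
Sp1–Sp3: 11/26 sites differ → p ≈ 0.423077, d = −0.75 ln(1 − 0.564103) = 0.622762 ≈ 0.623.
Sp2–Sp3: 15/26 sites differ → p ≈ 0.576923, d = −0.75 ln(1 − 0.769231) = 1.099754 ≈ 1.100.

d(Sp1,Sp2) = 0.824, d(Sp1,Sp3) = 0.623, d(Sp2,Sp3) = 1.100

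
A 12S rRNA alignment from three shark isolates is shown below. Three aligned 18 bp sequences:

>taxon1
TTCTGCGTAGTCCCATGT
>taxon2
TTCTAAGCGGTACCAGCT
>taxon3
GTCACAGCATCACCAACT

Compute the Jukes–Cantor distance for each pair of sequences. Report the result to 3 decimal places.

taxon1–taxon2: 7/18 sites differ → p ≈ 0.388889, d = −0.75 ln(1 − 0.518519) = 0.548166 ≈ 0.548.
taxon1–taxon3: 10/18 sites differ → p ≈ 0.555556, d = −0.75 ln(1 − 0.740741) = 1.012446 ≈ 1.012.
taxon2–taxon3: 7/18 sites differ → p ≈ 0.388889, d = −0.75 ln(1 − 0.518519) = 0.548166 ≈ 0.548.

d(taxon1,taxon2) = 0.548, d(taxon1,taxon3) = 1.012, d(taxon2,taxon3) = 0.548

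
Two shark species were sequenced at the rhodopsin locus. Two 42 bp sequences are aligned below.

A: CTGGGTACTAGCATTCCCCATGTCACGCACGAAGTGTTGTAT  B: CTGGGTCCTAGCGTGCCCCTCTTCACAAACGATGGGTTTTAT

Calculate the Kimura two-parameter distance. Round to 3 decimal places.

0.323

Of 42 sites, 3 differences are transitions and 8 are transversions, so P = 3/42 ≈ 0.071429 and Q = 8/42 ≈ 0.190476.
Under the Kimura two-parameter model, d = −½ ln(1 − 2P − Q) − ¼ ln(1 − 2Q).
1 − 2P − Q = 0.666666, giving −½ ln(0.666666) = 0.202733.
1 − 2Q = 0.619048, giving −¼ ln(0.619048) = 0.119893.
d = 0.202733 + 0.119893 = 0.322626.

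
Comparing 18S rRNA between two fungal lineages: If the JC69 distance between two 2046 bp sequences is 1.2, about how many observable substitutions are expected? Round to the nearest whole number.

1225

Invert JC69: p = (3/4)(1 − e^(−4d/3)) = 0.75 × (1 − e^(-1.6)) = 0.75 × (1 − 0.201897) = 0.598577.
Expected differing sites = pL ≈ 0.598577 × 2046 = 1224.688542 ≈ 1225.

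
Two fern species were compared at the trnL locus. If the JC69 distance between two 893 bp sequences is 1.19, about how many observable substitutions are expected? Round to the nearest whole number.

Invert JC69: p = (3/4)(1 − e^(−4d/3)) = 0.75 × (1 − e^(-1.586667)) = 0.75 × (1 − 0.204606) = 0.596546.
Expected differing sites = pL ≈ 0.596546 × 893 = 532.715578 ≈ 533.

533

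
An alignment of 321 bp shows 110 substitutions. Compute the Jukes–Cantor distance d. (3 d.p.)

0.458

p = 110/321 ≈ 0.342679.
d = −(3/4) ln(1 − 4p/3) = −0.75 ln(1 − 0.456905) = −0.75 ln(0.543095)
  = −0.75 × (-0.610471) = 0.457853 substitutions/site.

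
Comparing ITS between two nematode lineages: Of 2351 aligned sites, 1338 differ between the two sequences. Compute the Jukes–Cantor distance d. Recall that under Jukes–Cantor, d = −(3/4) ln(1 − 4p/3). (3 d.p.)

1.067

p = 1338/2351 ≈ 0.56912.
d = −(3/4) ln(1 − 4p/3) = −0.75 ln(1 − 0.758827) = −0.75 ln(0.241173)
  = −0.75 × (-1.422241) = 1.066681 substitutions/site.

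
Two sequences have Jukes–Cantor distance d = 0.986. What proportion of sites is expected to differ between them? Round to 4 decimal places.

p = (3/4)(1 − e^(−4d/3)) = 0.75 × (1 − e^(-1.314667)) = 0.75 × (1 − 0.268564) = 0.548577.

0.5486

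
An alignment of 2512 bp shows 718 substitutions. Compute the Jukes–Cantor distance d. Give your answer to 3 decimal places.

0.360

p = 718/2512 ≈ 0.285828.
d = −(3/4) ln(1 − 4p/3) = −0.75 ln(1 − 0.381104) = −0.75 ln(0.618896)
  = −0.75 × (-0.479818) = 0.359864 substitutions/site.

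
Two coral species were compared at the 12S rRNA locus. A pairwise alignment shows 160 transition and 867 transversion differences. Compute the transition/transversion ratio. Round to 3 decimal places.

R = 160/867 = 0.184544… ≈ 0.185 (to 3 d.p.).

0.185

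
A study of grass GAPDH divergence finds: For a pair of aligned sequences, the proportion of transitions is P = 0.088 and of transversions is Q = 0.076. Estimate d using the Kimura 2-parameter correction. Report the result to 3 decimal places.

0.186

Under the Kimura two-parameter model, d = −½ ln(1 − 2P − Q) − ¼ ln(1 − 2Q).
1 − 2P − Q = 0.748, giving −½ ln(0.748) = 0.145176.
1 − 2Q = 0.848, giving −¼ ln(0.848) = 0.041219.
d = 0.145176 + 0.041219 = 0.186395.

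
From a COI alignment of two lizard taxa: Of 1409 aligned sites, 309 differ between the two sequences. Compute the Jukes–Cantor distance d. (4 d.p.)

0.2594

p = 309/1409 ≈ 0.219304.
d = −(3/4) ln(1 − 4p/3) = −0.75 ln(1 − 0.292405) = −0.75 ln(0.707595)
  = −0.75 × (-0.345883) = 0.259412 substitutions/site.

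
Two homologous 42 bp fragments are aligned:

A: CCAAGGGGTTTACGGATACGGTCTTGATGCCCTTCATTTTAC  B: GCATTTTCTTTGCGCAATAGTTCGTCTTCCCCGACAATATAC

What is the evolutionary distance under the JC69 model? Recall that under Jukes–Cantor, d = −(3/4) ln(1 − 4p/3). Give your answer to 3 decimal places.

The sequences differ at 20 of 42 sites, so p = 20/42 ≈ 0.47619.
d = −(3/4) ln(1 − 4p/3) = −0.75 ln(1 − 0.63492) = −0.75 ln(0.36508)
  = −0.75 × (-1.007639) = 0.755729 substitutions/site.

0.756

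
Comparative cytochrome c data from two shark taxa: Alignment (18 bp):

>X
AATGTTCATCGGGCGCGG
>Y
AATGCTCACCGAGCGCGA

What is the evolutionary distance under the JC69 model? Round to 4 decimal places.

0.2635

The sequences differ at 4 of 18 sites (5, 9, 12, 18), so p = 4/18 ≈ 0.222222.
d = −(3/4) ln(1 − 4p/3) = −0.75 ln(1 − 0.296296) = −0.75 ln(0.703704)
  = −0.75 × (-0.351397) = 0.263548 substitutions/site.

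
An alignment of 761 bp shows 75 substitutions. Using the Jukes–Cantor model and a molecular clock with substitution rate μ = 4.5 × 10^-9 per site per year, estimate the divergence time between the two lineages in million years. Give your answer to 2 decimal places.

11.74

p = 75/761 ≈ 0.098555.
d = −(3/4) ln(1 − 4p/3) = −0.75 ln(1 − 0.131407) = −0.75 ln(0.868593)
  = −0.75 × (-0.140881) = 0.105661 substitutions/site.
Under a molecular clock d = 2μt, so t = d/(2μ) = 0.105661 / (2 × 4.5 × 10^-9) = 11.74 million years.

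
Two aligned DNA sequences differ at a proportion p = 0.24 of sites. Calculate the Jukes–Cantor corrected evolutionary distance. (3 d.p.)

d = −(3/4) ln(1 − 4p/3) = −0.75 ln(1 − 0.32) = −0.75 ln(0.68)
  = −0.75 × (-0.385662) = 0.289247 substitutions/site.

0.289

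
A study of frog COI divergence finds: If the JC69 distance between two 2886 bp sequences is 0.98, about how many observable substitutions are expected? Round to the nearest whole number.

Invert JC69: p = (3/4)(1 − e^(−4d/3)) = 0.75 × (1 − e^(-1.306667)) = 0.75 × (1 − 0.270721) = 0.546959.
Expected differing sites = pL ≈ 0.546959 × 2886 = 1578.523674 ≈ 1579.

1579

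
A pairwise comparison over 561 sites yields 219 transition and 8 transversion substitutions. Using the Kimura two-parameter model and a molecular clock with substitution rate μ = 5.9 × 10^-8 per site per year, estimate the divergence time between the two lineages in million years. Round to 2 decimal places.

6.78

P = 219/561 ≈ 0.390374 and Q = 8/561 ≈ 0.01426.
Under the Kimura two-parameter model, d = −½ ln(1 − 2P − Q) − ¼ ln(1 − 2Q).
1 − 2P − Q = 0.204992, giving −½ ln(0.204992) = 0.792392.
1 − 2Q = 0.97148, giving −¼ ln(0.97148) = 0.007234.
d = 0.792392 + 0.007234 = 0.799626.
Under a molecular clock d = 2μt, so t = d/(2μ) = 0.799626 / (2 × 5.9 × 10^-8) = 6.78 million years.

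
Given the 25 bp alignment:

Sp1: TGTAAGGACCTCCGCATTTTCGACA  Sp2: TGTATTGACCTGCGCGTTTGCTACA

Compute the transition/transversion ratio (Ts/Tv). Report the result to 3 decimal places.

0.200

Transitions are A↔G and C↔T; transversions are all other mismatches.
Transitions: 1. Transversions: 5.
R = 1/5 = 0.200.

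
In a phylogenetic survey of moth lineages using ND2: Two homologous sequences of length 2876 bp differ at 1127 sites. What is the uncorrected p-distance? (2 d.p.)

0.39

p = 1127/2876 = 0.391863… ≈ 0.39 (to 2 d.p.).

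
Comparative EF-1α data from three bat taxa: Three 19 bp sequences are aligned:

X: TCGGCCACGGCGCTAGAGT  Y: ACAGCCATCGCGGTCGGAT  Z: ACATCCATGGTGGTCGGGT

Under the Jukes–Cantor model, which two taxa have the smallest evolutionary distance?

X–Y: 8/19 differ, p = 0.421, d = 0.618.
X–Z: 8/19 differ, p = 0.421, d = 0.618.
Y–Z: 4/19 differ, p = 0.211, d = 0.247.
The smallest distance is between Y and Z.

Y and Z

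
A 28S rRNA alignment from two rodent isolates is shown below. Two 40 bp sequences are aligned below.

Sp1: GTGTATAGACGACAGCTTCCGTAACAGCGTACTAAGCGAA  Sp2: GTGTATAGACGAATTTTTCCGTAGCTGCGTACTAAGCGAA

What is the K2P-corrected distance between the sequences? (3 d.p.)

Of 40 sites, 2 differences are transitions and 4 are transversions, so P = 2/40 = 0.05 and Q = 4/40 = 0.1.
Under the Kimura two-parameter model, d = −½ ln(1 − 2P − Q) − ¼ ln(1 − 2Q).
1 − 2P − Q = 0.8, giving −½ ln(0.8) = 0.111572.
1 − 2Q = 0.8, giving −¼ ln(0.8) = 0.055786.
d = 0.111572 + 0.055786 = 0.167358.

0.167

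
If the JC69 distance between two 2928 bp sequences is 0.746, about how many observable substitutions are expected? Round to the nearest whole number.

1384

Invert JC69: p = (3/4)(1 − e^(−4d/3)) = 0.75 × (1 − e^(-0.994667)) = 0.75 × (1 − 0.369847) = 0.472615.
Expected differing sites = pL ≈ 0.472615 × 2928 = 1383.81672 ≈ 1384.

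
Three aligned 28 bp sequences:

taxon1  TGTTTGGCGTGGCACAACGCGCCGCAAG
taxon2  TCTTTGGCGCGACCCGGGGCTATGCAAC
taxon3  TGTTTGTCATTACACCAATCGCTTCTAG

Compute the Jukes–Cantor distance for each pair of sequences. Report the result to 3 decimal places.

taxon1–taxon2: 11/28 sites differ → p ≈ 0.392857, d = −0.75 ln(1 − 0.523809) = 0.556452 ≈ 0.556.
taxon1–taxon3: 10/28 sites differ → p ≈ 0.357143, d = −0.75 ln(1 − 0.476191) = 0.484971 ≈ 0.485.
taxon2–taxon3: 15/28 sites differ → p ≈ 0.535714, d = −0.75 ln(1 − 0.714285) = 0.939570 ≈ 0.940.

d(taxon1,taxon2) = 0.556, d(taxon1,taxon3) = 0.485, d(taxon2,taxon3) = 0.940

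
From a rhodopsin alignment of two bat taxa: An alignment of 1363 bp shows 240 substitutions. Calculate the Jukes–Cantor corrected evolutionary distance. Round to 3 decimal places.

p = 240/1363 ≈ 0.176082.
d = −(3/4) ln(1 − 4p/3) = −0.75 ln(1 − 0.234776) = −0.75 ln(0.765224)
  = −0.75 × (-0.267587) = 0.200690 substitutions/site.

0.201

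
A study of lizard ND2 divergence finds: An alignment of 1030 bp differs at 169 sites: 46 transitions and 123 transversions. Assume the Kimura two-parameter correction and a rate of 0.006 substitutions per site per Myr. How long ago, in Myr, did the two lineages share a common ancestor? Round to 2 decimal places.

15.44

P = 46/1030 ≈ 0.04466 and Q = 123/1030 ≈ 0.119417.
Under the Kimura two-parameter model, d = −½ ln(1 − 2P − Q) − ¼ ln(1 − 2Q).
1 − 2P − Q = 0.791263, giving −½ ln(0.791263) = 0.117062.
1 − 2Q = 0.761166, giving −¼ ln(0.761166) = 0.068226.
d = 0.117062 + 0.068226 = 0.185288.
Under a molecular clock d = 2μt, so t = d/(2μ) = 0.185288 / (2 × 0.006) = 15.44 Myr.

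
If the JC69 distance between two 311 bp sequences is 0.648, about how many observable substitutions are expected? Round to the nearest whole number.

Invert JC69: p = (3/4)(1 − e^(−4d/3)) = 0.75 × (1 − e^(-0.864)) = 0.75 × (1 − 0.421473) = 0.433895.
Expected differing sites = pL ≈ 0.433895 × 311 = 134.941345 ≈ 135.

135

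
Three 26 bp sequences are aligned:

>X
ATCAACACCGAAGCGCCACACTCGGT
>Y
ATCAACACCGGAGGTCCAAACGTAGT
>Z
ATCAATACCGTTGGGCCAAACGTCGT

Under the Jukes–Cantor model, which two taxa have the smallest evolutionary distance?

X–Y: 7/26 differ, p = 0.269, d = 0.334.
X–Z: 8/26 differ, p = 0.308, d = 0.396.
Y–Z: 5/26 differ, p = 0.192, d = 0.222.
The smallest distance is between Y and Z.

Y and Z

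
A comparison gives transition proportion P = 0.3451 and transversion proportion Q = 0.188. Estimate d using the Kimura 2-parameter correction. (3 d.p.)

Under the Kimura two-parameter model, d = −½ ln(1 − 2P − Q) − ¼ ln(1 − 2Q).
1 − 2P − Q = 0.1218, giving −½ ln(0.1218) = 1.052687.
1 − 2Q = 0.624, giving −¼ ln(0.624) = 0.117901.
d = 1.052687 + 0.117901 = 1.170588.

1.171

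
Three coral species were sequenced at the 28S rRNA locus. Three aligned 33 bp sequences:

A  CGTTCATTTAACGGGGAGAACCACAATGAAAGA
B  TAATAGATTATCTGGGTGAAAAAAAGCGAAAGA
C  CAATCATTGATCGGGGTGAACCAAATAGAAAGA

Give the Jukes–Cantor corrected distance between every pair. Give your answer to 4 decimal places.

d(A,B) = 0.6254, d(A,C) = 0.2928, d(B,C) = 0.3882

A–B: 14/33 sites differ → p ≈ 0.424242, d = −0.75 ln(1 − 0.565656) = 0.625439 ≈ 0.6254.
A–C: 8/33 sites differ → p ≈ 0.242424, d = −0.75 ln(1 − 0.323232) = 0.292820 ≈ 0.2928.
B–C: 10/33 sites differ → p ≈ 0.30303, d = −0.75 ln(1 − 0.40404) = 0.388186 ≈ 0.3882.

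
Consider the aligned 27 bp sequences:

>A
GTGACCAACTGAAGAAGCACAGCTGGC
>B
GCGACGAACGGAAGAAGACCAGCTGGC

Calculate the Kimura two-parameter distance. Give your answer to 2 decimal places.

0.21

Of 27 sites, 1 differences are transitions and 4 are transversions, so P = 1/27 ≈ 0.037037 and Q = 4/27 ≈ 0.148148.
Under the Kimura two-parameter model, d = −½ ln(1 − 2P − Q) − ¼ ln(1 − 2Q).
1 − 2P − Q = 0.777778, giving −½ ln(0.777778) = 0.125657.
1 − 2Q = 0.703704, giving −¼ ln(0.703704) = 0.087849.
d = 0.125657 + 0.087849 = 0.213506.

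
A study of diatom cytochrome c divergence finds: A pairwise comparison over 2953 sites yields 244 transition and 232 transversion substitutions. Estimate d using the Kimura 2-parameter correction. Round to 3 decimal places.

P = 244/2953 ≈ 0.082628 and Q = 232/2953 ≈ 0.078564.
Under the Kimura two-parameter model, d = −½ ln(1 − 2P − Q) − ¼ ln(1 − 2Q).
1 − 2P − Q = 0.75618, giving −½ ln(0.75618) = 0.139738.
1 − 2Q = 0.842872, giving −¼ ln(0.842872) = 0.042735.
d = 0.139738 + 0.042735 = 0.182473.

0.182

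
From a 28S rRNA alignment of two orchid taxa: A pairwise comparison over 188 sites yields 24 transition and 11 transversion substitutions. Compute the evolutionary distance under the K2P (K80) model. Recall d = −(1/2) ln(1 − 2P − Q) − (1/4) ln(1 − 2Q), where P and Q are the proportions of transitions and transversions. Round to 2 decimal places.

0.22

P = 24/188 ≈ 0.12766 and Q = 11/188 ≈ 0.058511.
Under the Kimura two-parameter model, d = −½ ln(1 − 2P − Q) − ¼ ln(1 − 2Q).
1 − 2P − Q = 0.686169, giving −½ ln(0.686169) = 0.188316.
1 − 2Q = 0.882978, giving −¼ ln(0.882978) = 0.031114.
d = 0.188316 + 0.031114 = 0.219430.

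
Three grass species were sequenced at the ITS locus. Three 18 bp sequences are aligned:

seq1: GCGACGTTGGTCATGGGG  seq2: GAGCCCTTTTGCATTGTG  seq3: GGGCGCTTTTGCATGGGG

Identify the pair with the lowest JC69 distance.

seq1–seq2: 8/18 differ, p = 0.444, d = 0.673.
seq1–seq3: 7/18 differ, p = 0.389, d = 0.548.
seq2–seq3: 4/18 differ, p = 0.222, d = 0.264.
The smallest distance is between seq2 and seq3.

seq2 and seq3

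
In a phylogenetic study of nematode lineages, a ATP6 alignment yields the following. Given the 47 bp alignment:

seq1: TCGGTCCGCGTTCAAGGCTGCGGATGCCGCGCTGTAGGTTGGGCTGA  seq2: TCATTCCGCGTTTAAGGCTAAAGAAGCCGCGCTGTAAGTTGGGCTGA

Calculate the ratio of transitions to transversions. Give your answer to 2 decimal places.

1.67

Transitions are A↔G and C↔T; transversions are all other mismatches.
Transitions: 5. Transversions: 3.
R = 5/3 = 1.666666… ≈ 1.67 (to 2 d.p.).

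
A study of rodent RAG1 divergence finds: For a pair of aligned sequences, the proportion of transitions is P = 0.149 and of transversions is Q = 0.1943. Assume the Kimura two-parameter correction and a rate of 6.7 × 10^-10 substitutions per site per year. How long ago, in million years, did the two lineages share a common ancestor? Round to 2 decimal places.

Under the Kimura two-parameter model, d = −½ ln(1 − 2P − Q) − ¼ ln(1 − 2Q).
1 − 2P − Q = 0.5077, giving −½ ln(0.5077) = 0.338932.
1 − 2Q = 0.6114, giving −¼ ln(0.6114) = 0.123001.
d = 0.338932 + 0.123001 = 0.461933.
Under a molecular clock d = 2μt, so t = d/(2μ) = 0.461933 / (2 × 6.7 × 10^-10) = 344.73 million years.

344.73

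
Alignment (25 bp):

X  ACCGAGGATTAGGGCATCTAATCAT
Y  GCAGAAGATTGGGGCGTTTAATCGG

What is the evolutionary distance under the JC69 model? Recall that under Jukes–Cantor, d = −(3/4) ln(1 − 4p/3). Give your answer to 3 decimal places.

0.417

The sequences differ at 8 of 25 sites (1, 3, 6, 11, 16, 18, 24, 25), so p = 8/25 = 0.32.
d = −(3/4) ln(1 − 4p/3) = −0.75 ln(1 − 0.426667) = −0.75 ln(0.573333)
  = −0.75 × (-0.556289) = 0.417217 substitutions/site.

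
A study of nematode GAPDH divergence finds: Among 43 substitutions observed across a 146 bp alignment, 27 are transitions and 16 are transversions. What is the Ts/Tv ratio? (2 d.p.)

R = 27/16 = 1.6875 ≈ 1.69 (to 2 d.p.).

1.69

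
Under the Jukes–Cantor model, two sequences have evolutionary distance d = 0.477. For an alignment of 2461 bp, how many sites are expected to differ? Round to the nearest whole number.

869

Invert JC69: p = (3/4)(1 − e^(−4d/3)) = 0.75 × (1 − e^(-0.636)) = 0.75 × (1 − 0.529406) = 0.352946.
Expected differing sites = pL ≈ 0.352946 × 2461 = 868.600106 ≈ 869.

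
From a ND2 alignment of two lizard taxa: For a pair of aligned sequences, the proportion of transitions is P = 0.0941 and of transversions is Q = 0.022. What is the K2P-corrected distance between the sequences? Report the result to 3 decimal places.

Under the Kimura two-parameter model, d = −½ ln(1 − 2P − Q) − ¼ ln(1 − 2Q).
1 − 2P − Q = 0.7898, giving −½ ln(0.7898) = 0.117988.
1 − 2Q = 0.956, giving −¼ ln(0.956) = 0.011249.
d = 0.117988 + 0.011249 = 0.129237.

0.129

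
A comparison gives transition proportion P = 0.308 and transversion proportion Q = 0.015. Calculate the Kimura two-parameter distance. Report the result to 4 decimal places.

0.5061

Under the Kimura two-parameter model, d = −½ ln(1 − 2P − Q) − ¼ ln(1 − 2Q).
1 − 2P − Q = 0.369, giving −½ ln(0.369) = 0.498479.
1 − 2Q = 0.97, giving −¼ ln(0.97) = 0.007615.
d = 0.498479 + 0.007615 = 0.506094.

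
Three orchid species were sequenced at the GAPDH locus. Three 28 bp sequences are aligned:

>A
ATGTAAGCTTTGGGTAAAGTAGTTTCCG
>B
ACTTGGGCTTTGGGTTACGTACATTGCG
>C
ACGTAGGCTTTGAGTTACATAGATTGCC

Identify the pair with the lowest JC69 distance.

B and C

A–B: 9/28 differ, p = 0.321, d = 0.420.
A–C: 9/28 differ, p = 0.321, d = 0.420.
B–C: 6/28 differ, p = 0.214, d = 0.252.
The smallest distance is between B and C.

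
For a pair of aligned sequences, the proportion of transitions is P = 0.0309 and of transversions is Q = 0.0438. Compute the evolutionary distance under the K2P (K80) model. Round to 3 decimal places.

Under the Kimura two-parameter model, d = −½ ln(1 − 2P − Q) − ¼ ln(1 − 2Q).
1 − 2P − Q = 0.8944, giving −½ ln(0.8944) = 0.055801.
1 − 2Q = 0.9124, giving −¼ ln(0.9124) = 0.022919.
d = 0.055801 + 0.022919 = 0.078720.

0.079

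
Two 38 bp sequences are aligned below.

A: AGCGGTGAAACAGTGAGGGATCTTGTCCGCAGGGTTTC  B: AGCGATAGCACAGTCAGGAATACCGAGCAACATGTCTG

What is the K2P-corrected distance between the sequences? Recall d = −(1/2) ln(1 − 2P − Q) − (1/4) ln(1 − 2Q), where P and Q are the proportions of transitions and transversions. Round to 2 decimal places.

Of 38 sites, 9 differences are transitions and 9 are transversions, so P = 9/38 ≈ 0.236842 and Q = 9/38 ≈ 0.236842.
Under the Kimura two-parameter model, d = −½ ln(1 − 2P − Q) − ¼ ln(1 − 2Q).
1 − 2P − Q = 0.289474, giving −½ ln(0.289474) = 0.619845.
1 − 2Q = 0.526316, giving −¼ ln(0.526316) = 0.160463.
d = 0.619845 + 0.160463 = 0.780308.

0.78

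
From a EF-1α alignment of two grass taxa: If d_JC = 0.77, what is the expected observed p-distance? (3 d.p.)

0.481

p = (3/4)(1 − e^(−4d/3)) = 0.75 × (1 − e^(-1.026667)) = 0.75 × (1 − 0.358199) = 0.481351.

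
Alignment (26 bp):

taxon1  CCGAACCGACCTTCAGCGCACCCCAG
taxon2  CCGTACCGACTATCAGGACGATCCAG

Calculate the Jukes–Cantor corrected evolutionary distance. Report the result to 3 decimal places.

0.396

The sequences differ at 8 of 26 sites (4, 11, 12, 17, 18, 20, 21, 22), so p = 8/26 ≈ 0.307692.
d = −(3/4) ln(1 − 4p/3) = −0.75 ln(1 − 0.410256) = −0.75 ln(0.589744)
  = −0.75 × (-0.528067) = 0.396050 substitutions/site.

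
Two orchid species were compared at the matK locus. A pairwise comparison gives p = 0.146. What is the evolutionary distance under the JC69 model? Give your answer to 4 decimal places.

d = −(3/4) ln(1 − 4p/3) = −0.75 ln(1 − 0.194667) = −0.75 ln(0.805333)
  = −0.75 × (-0.216499) = 0.162374 substitutions/site.

0.1624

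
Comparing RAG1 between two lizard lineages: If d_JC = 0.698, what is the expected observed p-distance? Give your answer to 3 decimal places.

0.454

p = (3/4)(1 − e^(−4d/3)) = 0.75 × (1 − e^(-0.930667)) = 0.75 × (1 − 0.394291) = 0.454282.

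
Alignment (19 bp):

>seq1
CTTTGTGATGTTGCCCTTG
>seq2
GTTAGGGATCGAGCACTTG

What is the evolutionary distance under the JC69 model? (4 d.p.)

The sequences differ at 7 of 19 sites (1, 4, 6, 10, 11, 12, 15), so p = 7/19 ≈ 0.368421.
d = −(3/4) ln(1 − 4p/3) = −0.75 ln(1 − 0.491228) = −0.75 ln(0.508772)
  = −0.75 × (-0.675755) = 0.506816 substitutions/site.

0.5068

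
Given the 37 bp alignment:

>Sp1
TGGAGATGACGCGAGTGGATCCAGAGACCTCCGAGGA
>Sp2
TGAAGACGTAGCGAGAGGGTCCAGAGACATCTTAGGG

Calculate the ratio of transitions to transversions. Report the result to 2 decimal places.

Transitions are A↔G and C↔T; transversions are all other mismatches.
Transitions: 5. Transversions: 5.
R = 5/5 = 1.00.

1.00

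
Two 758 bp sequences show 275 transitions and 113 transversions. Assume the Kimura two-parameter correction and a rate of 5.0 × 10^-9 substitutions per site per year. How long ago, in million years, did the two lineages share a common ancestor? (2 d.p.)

P = 275/758 ≈ 0.362797 and Q = 113/758 ≈ 0.149077.
Under the Kimura two-parameter model, d = −½ ln(1 − 2P − Q) − ¼ ln(1 − 2Q).
1 − 2P − Q = 0.125329, giving −½ ln(0.125329) = 1.038406.
1 − 2Q = 0.701846, giving −¼ ln(0.701846) = 0.088510.
d = 1.038406 + 0.088510 = 1.126916.
Under a molecular clock d = 2μt, so t = d/(2μ) = 1.126916 / (2 × 5.0 × 10^-9) = 112.69 million years.

112.69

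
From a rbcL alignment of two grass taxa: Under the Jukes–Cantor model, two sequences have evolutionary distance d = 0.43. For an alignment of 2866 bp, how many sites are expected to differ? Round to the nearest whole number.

938

Invert JC69: p = (3/4)(1 − e^(−4d/3)) = 0.75 × (1 − e^(-0.573333)) = 0.75 × (1 − 0.563644) = 0.327267.
Expected differing sites = pL ≈ 0.327267 × 2866 = 937.947222 ≈ 938.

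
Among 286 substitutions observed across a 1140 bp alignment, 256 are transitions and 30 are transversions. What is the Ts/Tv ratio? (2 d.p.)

8.53

R = 256/30 = 8.533333… ≈ 8.53 (to 2 d.p.).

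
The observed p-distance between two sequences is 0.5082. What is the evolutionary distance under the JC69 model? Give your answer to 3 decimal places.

0.849

d = −(3/4) ln(1 − 4p/3) = −0.75 ln(1 − 0.6776) = −0.75 ln(0.3224)
  = −0.75 × (-1.131962) = 0.848972 substitutions/site.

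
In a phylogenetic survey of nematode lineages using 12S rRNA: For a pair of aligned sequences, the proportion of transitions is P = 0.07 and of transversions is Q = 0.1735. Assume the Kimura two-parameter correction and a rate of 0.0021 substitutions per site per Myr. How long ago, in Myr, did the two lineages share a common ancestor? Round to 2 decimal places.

Under the Kimura two-parameter model, d = −½ ln(1 − 2P − Q) − ¼ ln(1 − 2Q).
1 − 2P − Q = 0.6865, giving −½ ln(0.6865) = 0.188075.
1 − 2Q = 0.653, giving −¼ ln(0.653) = 0.106545.
d = 0.188075 + 0.106545 = 0.294620.
Under a molecular clock d = 2μt, so t = d/(2μ) = 0.294620 / (2 × 0.0021) = 70.15 Myr.

70.15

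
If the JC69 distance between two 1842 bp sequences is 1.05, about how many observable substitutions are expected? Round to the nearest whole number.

Invert JC69: p = (3/4)(1 − e^(−4d/3)) = 0.75 × (1 − e^(-1.4)) = 0.75 × (1 − 0.246597) = 0.565052.
Expected differing sites = pL ≈ 0.565052 × 1842 = 1040.825784 ≈ 1041.

1041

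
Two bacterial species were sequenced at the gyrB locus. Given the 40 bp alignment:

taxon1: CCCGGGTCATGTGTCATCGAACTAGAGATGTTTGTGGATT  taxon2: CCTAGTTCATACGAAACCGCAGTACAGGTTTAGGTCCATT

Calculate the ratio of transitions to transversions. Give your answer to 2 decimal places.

Transitions are A↔G and C↔T; transversions are all other mismatches.
Transitions: 6. Transversions: 11.
R = 6/11 = 0.545454… ≈ 0.55 (to 2 d.p.).

0.55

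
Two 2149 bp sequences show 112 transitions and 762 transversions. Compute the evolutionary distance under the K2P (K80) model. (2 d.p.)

P = 112/2149 ≈ 0.052117 and Q = 762/2149 ≈ 0.354584.
Under the Kimura two-parameter model, d = −½ ln(1 − 2P − Q) − ¼ ln(1 − 2Q).
1 − 2P − Q = 0.541182, giving −½ ln(0.541182) = 0.307000.
1 − 2Q = 0.290832, giving −¼ ln(0.290832) = 0.308752.
d = 0.307000 + 0.308752 = 0.615752.

0.62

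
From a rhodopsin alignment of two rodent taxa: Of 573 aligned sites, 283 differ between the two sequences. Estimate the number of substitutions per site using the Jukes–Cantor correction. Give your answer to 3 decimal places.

0.806

p = 283/573 ≈ 0.493892.
d = −(3/4) ln(1 − 4p/3) = −0.75 ln(1 − 0.658523) = −0.75 ln(0.341477)
  = −0.75 × (-1.074475) = 0.805856 substitutions/site.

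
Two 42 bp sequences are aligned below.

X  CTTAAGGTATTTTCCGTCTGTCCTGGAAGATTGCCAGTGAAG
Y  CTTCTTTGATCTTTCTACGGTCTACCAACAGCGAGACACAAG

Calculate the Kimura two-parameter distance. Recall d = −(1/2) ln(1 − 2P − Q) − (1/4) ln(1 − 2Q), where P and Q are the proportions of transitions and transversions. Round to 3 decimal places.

Of 42 sites, 4 differences are transitions and 18 are transversions, so P = 4/42 ≈ 0.095238 and Q = 18/42 ≈ 0.428571.
Under the Kimura two-parameter model, d = −½ ln(1 − 2P − Q) − ¼ ln(1 − 2Q).
1 − 2P − Q = 0.380953, giving −½ ln(0.380953) = 0.482540.
1 − 2Q = 0.142858, giving −¼ ln(0.142858) = 0.486476.
d = 0.482540 + 0.486476 = 0.969016.

0.969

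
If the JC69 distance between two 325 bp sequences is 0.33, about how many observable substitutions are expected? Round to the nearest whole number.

Invert JC69: p = (3/4)(1 − e^(−4d/3)) = 0.75 × (1 − e^(-0.44)) = 0.75 × (1 − 0.644036) = 0.266973.
Expected differing sites = pL ≈ 0.266973 × 325 = 86.766225 ≈ 87.

87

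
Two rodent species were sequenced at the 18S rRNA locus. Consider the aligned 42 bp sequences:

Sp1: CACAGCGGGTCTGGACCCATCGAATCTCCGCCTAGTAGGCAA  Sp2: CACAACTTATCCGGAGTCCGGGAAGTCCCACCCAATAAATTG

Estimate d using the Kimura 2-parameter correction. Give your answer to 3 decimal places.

0.949

Of 42 sites, 13 differences are transitions and 8 are transversions, so P = 13/42 ≈ 0.309524 and Q = 8/42 ≈ 0.190476.
Under the Kimura two-parameter model, d = −½ ln(1 − 2P − Q) − ¼ ln(1 − 2Q).
1 − 2P − Q = 0.190476, giving −½ ln(0.190476) = 0.829115.
1 − 2Q = 0.619048, giving −¼ ln(0.619048) = 0.119893.
d = 0.829115 + 0.119893 = 0.949008.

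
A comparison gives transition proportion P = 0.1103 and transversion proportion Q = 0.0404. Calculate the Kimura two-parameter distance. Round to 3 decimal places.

0.172

Under the Kimura two-parameter model, d = −½ ln(1 − 2P − Q) − ¼ ln(1 − 2Q).
1 − 2P − Q = 0.739, giving −½ ln(0.739) = 0.151229.
1 − 2Q = 0.9192, giving −¼ ln(0.9192) = 0.021063.
d = 0.151229 + 0.021063 = 0.172292.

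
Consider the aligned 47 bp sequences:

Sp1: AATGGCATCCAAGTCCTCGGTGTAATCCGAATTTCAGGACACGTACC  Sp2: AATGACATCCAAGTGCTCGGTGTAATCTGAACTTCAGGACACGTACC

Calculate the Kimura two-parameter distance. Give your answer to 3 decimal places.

Of 47 sites, 3 differences are transitions and 1 are transversions, so P = 3/47 ≈ 0.06383 and Q = 1/47 ≈ 0.021277.
Under the Kimura two-parameter model, d = −½ ln(1 − 2P − Q) − ¼ ln(1 − 2Q).
1 − 2P − Q = 0.851063, giving −½ ln(0.851063) = 0.080635.
1 − 2Q = 0.957446, giving −¼ ln(0.957446) = 0.010871.
d = 0.080635 + 0.010871 = 0.091506.

0.092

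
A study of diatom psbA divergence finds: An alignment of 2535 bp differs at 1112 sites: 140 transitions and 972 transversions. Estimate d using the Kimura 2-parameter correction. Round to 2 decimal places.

0.70

P = 140/2535 ≈ 0.055227 and Q = 972/2535 ≈ 0.383432.
Under the Kimura two-parameter model, d = −½ ln(1 − 2P − Q) − ¼ ln(1 − 2Q).
1 − 2P − Q = 0.506114, giving −½ ln(0.506114) = 0.340497.
1 − 2Q = 0.233136, giving −¼ ln(0.233136) = 0.364033.
d = 0.340497 + 0.364033 = 0.704530.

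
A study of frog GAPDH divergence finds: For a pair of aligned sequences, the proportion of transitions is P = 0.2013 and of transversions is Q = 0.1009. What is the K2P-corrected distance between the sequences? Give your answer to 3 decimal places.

Under the Kimura two-parameter model, d = −½ ln(1 − 2P − Q) − ¼ ln(1 − 2Q).
1 − 2P − Q = 0.4965, giving −½ ln(0.4965) = 0.350086.
1 − 2Q = 0.7982, giving −¼ ln(0.7982) = 0.056349.
d = 0.350086 + 0.056349 = 0.406435.

0.406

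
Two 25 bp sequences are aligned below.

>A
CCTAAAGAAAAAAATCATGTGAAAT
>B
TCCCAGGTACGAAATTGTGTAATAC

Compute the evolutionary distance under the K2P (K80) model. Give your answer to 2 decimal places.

Of 25 sites, 8 differences are transitions and 4 are transversions, so P = 8/25 = 0.32 and Q = 4/25 = 0.16.
Under the Kimura two-parameter model, d = −½ ln(1 − 2P − Q) − ¼ ln(1 − 2Q).
1 − 2P − Q = 0.2, giving −½ ln(0.2) = 0.804719.
1 − 2Q = 0.68, giving −¼ ln(0.68) = 0.096416.
d = 0.804719 + 0.096416 = 0.901135.

0.90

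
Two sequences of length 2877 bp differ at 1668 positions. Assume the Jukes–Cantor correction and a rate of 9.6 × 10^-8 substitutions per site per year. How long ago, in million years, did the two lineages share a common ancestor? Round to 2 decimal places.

p = 1668/2877 ≈ 0.579771.
d = −(3/4) ln(1 − 4p/3) = −0.75 ln(1 − 0.773028) = −0.75 ln(0.226972)
  = −0.75 × (-1.482929) = 1.112197 substitutions/site.
Under a molecular clock d = 2μt, so t = d/(2μ) = 1.112197 / (2 × 9.6 × 10^-8) = 5.79 million years.

5.79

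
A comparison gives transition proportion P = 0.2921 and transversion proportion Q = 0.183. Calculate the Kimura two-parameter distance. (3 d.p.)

0.843

Under the Kimura two-parameter model, d = −½ ln(1 − 2P − Q) − ¼ ln(1 − 2Q).
1 − 2P − Q = 0.2328, giving −½ ln(0.2328) = 0.728788.
1 − 2Q = 0.634, giving −¼ ln(0.634) = 0.113927.
d = 0.728788 + 0.113927 = 0.842715.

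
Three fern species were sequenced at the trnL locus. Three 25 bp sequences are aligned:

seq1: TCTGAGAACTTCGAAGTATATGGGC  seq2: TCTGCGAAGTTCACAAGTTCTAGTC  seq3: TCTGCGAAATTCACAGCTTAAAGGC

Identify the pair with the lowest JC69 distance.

seq1–seq2: 10/25 differ, p = 0.400, d = 0.572.
seq1–seq3: 8/25 differ, p = 0.320, d = 0.417.
seq2–seq3: 6/25 differ, p = 0.240, d = 0.289.
The smallest distance is between seq2 and seq3.

seq2 and seq3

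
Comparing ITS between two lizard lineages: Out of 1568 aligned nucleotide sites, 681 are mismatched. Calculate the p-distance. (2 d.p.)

0.43

p = 681/1568 = 0.434311… ≈ 0.43 (to 2 d.p.).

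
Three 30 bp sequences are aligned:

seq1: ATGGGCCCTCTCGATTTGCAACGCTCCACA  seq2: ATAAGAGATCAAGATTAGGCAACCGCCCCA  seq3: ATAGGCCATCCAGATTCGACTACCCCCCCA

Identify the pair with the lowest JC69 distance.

seq1–seq2: 14/30 differ, p = 0.467, d = 0.730.
seq1–seq3: 12/30 differ, p = 0.400, d = 0.572.
seq2–seq3: 8/30 differ, p = 0.267, d = 0.330.
The smallest distance is between seq2 and seq3.

seq2 and seq3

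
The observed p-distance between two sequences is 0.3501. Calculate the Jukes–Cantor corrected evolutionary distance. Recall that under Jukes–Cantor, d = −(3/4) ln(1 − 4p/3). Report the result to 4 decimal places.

0.4716

d = −(3/4) ln(1 − 4p/3) = −0.75 ln(1 − 0.4668) = −0.75 ln(0.5332)
  = −0.75 × (-0.628859) = 0.471644 substitutions/site.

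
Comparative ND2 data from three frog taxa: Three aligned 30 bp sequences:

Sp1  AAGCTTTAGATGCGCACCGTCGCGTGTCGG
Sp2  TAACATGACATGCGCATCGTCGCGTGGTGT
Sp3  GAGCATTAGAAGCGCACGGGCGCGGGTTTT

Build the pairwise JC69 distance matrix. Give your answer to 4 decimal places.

Sp1–Sp2: 9/30 sites differ → p = 0.3, d = −0.75 ln(1 − 0.4) = 0.383119 ≈ 0.3831.
Sp1–Sp3: 9/30 sites differ → p = 0.3, d = −0.75 ln(1 − 0.4) = 0.383119 ≈ 0.3831.
Sp2–Sp3: 11/30 sites differ → p ≈ 0.366667, d = −0.75 ln(1 − 0.488889) = 0.503376 ≈ 0.5034.

d(Sp1,Sp2) = 0.3831, d(Sp1,Sp3) = 0.3831, d(Sp2,Sp3) = 0.5034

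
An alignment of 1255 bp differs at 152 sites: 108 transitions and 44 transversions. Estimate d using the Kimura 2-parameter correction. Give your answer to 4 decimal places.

P = 108/1255 ≈ 0.086056 and Q = 44/1255 ≈ 0.03506.
Under the Kimura two-parameter model, d = −½ ln(1 − 2P − Q) − ¼ ln(1 − 2Q).
1 − 2P − Q = 0.792828, giving −½ ln(0.792828) = 0.116074.
1 − 2Q = 0.92988, giving −¼ ln(0.92988) = 0.018175.
d = 0.116074 + 0.018175 = 0.134249.

0.1342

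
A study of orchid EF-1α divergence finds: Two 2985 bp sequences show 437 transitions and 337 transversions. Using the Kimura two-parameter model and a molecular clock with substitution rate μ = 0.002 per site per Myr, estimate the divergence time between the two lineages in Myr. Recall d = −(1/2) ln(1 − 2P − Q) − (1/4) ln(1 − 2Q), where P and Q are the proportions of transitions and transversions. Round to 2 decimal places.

81.04

P = 437/2985 ≈ 0.146399 and Q = 337/2985 ≈ 0.112898.
Under the Kimura two-parameter model, d = −½ ln(1 − 2P − Q) − ¼ ln(1 − 2Q).
1 − 2P − Q = 0.594304, giving −½ ln(0.594304) = 0.260182.
1 − 2Q = 0.774204, giving −¼ ln(0.774204) = 0.063980.
d = 0.260182 + 0.063980 = 0.324162.
Under a molecular clock d = 2μt, so t = d/(2μ) = 0.324162 / (2 × 0.002) = 81.04 Myr.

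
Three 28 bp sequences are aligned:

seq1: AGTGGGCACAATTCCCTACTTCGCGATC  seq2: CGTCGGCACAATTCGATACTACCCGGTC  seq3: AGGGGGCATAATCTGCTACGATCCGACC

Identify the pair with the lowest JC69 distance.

seq1–seq2: 7/28 differ, p = 0.250, d = 0.304.
seq1–seq3: 10/28 differ, p = 0.357, d = 0.485.
seq2–seq3: 11/28 differ, p = 0.393, d = 0.556.
The smallest distance is between seq1 and seq2.

seq1 and seq2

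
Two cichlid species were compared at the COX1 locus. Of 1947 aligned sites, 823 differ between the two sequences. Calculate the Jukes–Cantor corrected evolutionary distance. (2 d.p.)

0.62

p = 823/1947 ≈ 0.422702.
d = −(3/4) ln(1 − 4p/3) = −0.75 ln(1 − 0.563603) = −0.75 ln(0.436397)
  = −0.75 × (-0.829203) = 0.621902 substitutions/site.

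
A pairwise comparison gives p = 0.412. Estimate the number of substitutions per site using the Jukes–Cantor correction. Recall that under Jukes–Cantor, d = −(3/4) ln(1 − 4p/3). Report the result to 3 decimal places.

0.598

d = −(3/4) ln(1 − 4p/3) = −0.75 ln(1 − 0.549333) = −0.75 ln(0.450667)
  = −0.75 × (-0.797027) = 0.597770 substitutions/site.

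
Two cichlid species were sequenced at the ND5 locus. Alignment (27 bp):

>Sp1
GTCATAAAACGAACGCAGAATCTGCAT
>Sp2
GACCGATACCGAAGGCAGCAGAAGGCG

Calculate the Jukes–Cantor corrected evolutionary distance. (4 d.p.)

0.7704

The sequences differ at 13 of 27 sites, so p = 13/27 ≈ 0.481481.
d = −(3/4) ln(1 − 4p/3) = −0.75 ln(1 − 0.641975) = −0.75 ln(0.358025)
  = −0.75 × (-1.027152) = 0.770364 substitutions/site.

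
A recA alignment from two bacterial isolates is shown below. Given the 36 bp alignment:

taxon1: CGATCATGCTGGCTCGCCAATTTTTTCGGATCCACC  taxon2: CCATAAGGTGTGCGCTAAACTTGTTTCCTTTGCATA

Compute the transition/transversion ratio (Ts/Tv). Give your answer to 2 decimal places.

Transitions are A↔G and C↔T; transversions are all other mismatches.
Transitions: 2. Transversions: 16.
R = 2/16 = 0.125 ≈ 0.13 (to 2 d.p.).

0.13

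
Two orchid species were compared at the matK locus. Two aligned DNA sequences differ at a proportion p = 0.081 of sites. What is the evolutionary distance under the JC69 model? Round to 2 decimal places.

d = −(3/4) ln(1 − 4p/3) = −0.75 ln(1 − 0.108) = −0.75 ln(0.892)
  = −0.75 × (-0.114289) = 0.085717 substitutions/site.

0.09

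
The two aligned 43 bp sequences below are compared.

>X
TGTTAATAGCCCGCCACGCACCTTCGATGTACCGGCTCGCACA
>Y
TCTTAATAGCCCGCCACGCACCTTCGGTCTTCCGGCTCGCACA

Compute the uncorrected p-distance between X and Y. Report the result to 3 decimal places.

0.093

The sequences differ at 4 of 43 positions (sites 2, 27, 29, 31).
p = 4/43 = 0.093023… ≈ 0.093 (to 3 d.p.).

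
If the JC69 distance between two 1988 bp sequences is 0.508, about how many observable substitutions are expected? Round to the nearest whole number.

Invert JC69: p = (3/4)(1 − e^(−4d/3)) = 0.75 × (1 − e^(-0.677333)) = 0.75 × (1 − 0.507970) = 0.369023.
Expected differing sites = pL ≈ 0.369023 × 1988 = 733.617724 ≈ 734.

734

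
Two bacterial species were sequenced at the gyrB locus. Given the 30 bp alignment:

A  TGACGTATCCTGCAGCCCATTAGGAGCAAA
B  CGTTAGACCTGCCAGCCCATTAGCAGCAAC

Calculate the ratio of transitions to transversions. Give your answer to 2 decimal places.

Transitions are A↔G and C↔T; transversions are all other mismatches.
Transitions: 5. Transversions: 6.
R = 5/6 = 0.833333… ≈ 0.83 (to 2 d.p.).

0.83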